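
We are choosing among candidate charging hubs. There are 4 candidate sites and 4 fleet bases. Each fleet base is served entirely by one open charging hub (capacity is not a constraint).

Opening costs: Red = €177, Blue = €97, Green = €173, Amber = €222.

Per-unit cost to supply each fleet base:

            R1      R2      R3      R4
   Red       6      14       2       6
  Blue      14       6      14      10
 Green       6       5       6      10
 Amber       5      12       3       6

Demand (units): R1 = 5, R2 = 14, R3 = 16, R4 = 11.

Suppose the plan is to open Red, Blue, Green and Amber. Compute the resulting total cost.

Each fleet base is assigned to its cheapest site among the open ones.
{Red, Blue, Green, Amber}: R1→Amber 5·5=25, R2→Green 5·14=70, R3→Red 2·16=32, R4→Red 6·11=66. Service 193; fixed 669; total 862.

Total cost: 862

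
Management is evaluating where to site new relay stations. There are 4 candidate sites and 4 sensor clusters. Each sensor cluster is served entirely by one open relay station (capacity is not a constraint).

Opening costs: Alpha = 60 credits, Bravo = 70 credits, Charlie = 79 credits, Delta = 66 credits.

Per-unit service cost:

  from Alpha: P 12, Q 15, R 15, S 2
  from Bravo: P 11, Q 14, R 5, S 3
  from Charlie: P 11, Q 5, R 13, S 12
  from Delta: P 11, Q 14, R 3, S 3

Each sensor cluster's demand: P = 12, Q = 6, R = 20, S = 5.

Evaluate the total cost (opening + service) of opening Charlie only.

Each sensor cluster is assigned to its cheapest site among the open ones.
{Charlie}: P→Charlie 11·12=132, Q→Charlie 5·6=30, R→Charlie 13·20=260, S→Charlie 12·5=60. Service 482; fixed 79; total 561.

Total cost: 561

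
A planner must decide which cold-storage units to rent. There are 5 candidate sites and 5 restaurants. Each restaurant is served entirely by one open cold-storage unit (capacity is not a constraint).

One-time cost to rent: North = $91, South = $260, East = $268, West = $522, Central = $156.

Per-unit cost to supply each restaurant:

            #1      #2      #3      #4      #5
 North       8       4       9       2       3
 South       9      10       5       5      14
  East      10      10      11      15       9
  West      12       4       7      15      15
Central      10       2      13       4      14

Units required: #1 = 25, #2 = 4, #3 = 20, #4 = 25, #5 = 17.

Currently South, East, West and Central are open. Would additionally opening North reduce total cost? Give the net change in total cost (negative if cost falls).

Yes — net change −86 (cost falls by 86).

Current service cost with {South, East, West, Central}: 586.
Adding North: each restaurant re-picks its cheapest; new service cost 409, saving 177.
Extra fixed cost: 91. Net change = 91 − 177 = -86.
(Totals: 1792 → 1706.)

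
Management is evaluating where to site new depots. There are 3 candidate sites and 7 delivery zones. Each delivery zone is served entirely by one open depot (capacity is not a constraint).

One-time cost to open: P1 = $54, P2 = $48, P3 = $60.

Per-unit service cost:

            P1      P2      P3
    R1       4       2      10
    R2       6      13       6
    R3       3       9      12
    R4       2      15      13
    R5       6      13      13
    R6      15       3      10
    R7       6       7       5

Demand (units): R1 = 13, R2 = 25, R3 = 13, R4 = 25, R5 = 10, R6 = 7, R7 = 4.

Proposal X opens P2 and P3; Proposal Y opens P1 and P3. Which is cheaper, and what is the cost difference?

Proposal Y is cheaper by 342.

Proposal X: {P2, P3}: R1→P2 2·13=26, R2→P3 6·25=150, R3→P2 9·13=117, R4→P3 13·25=325, R5→P2 13·10=130, R6→P2 3·7=21, R7→P3 5·4=20. Service 789; fixed 108; total 897.
Proposal Y: {P1, P3}: R1→P1 4·13=52, R2→P1 6·25=150, R3→P1 3·13=39, R4→P1 2·25=50, R5→P1 6·10=60, R6→P3 10·7=70, R7→P3 5·4=20. Service 441; fixed 114; total 555.
Difference: |897 − 555| = 342.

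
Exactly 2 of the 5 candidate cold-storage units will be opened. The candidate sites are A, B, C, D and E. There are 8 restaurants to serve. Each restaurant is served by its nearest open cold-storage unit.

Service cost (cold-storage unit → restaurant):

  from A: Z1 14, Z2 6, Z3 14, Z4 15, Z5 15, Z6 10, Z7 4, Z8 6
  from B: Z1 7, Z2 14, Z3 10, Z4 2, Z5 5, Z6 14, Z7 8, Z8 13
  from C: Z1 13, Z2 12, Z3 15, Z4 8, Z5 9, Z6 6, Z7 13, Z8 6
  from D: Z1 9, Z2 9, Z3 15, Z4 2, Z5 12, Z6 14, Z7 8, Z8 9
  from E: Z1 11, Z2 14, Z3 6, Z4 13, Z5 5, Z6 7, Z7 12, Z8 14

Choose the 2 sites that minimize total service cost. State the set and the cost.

With exactly 2 open, each restaurant uses its cheapest among the chosen.
{A, B}: Z1→B 7, Z2→A 6, Z3→B 10, Z4→B 2, Z5→B 5, Z6→A 10, Z7→A 4, Z8→A 6. Service cost 50.
{D, E}: service cost 55
{B, C}: service cost 56
Among all 10 size-2 choices, {A, B} is lowest.

Choose A and B; total service cost 50.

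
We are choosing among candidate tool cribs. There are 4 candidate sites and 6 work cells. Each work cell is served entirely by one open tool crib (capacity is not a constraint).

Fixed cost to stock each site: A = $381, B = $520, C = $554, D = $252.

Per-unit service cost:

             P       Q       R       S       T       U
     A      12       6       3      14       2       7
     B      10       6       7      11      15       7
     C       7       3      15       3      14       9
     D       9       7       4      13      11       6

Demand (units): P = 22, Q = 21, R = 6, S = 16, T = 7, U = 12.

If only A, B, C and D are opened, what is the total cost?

Each work cell is assigned to its cheapest site among the open ones.
{A, B, C, D}: P→C 7·22=154, Q→C 3·21=63, R→A 3·6=18, S→C 3·16=48, T→A 2·7=14, U→D 6·12=72. Service 369; fixed 1707; total 2076.

Total cost: 2076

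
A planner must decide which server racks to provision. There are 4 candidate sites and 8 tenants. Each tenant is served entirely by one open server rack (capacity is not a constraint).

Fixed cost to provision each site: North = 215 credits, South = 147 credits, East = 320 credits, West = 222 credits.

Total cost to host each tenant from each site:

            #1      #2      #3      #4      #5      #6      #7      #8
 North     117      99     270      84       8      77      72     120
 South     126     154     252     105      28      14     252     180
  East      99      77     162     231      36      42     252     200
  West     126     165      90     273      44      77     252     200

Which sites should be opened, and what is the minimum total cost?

For any fixed open set, each tenant goes to its cheapest open site; total = fixed + service.
{North}: #1→North 117, #2→North 99, #3→North 270, #4→North 84, #5→North 8, #6→North 77, #7→North 72, #8→North 120. Service 847; fixed 215; total 1062.
{North, West}: #1→North 117, #2→North 99, #3→West 90, #4→North 84, #5→North 8, #6→North 77, #7→North 72, #8→North 120. Service 667; fixed 437; total 1104.
{North, South}: service 766 + fixed 362 = 1128
{North, South, East, West}: service 564 + fixed 904 = 1468
No other subset beats 1062.

Open North only; minimum total cost 1062.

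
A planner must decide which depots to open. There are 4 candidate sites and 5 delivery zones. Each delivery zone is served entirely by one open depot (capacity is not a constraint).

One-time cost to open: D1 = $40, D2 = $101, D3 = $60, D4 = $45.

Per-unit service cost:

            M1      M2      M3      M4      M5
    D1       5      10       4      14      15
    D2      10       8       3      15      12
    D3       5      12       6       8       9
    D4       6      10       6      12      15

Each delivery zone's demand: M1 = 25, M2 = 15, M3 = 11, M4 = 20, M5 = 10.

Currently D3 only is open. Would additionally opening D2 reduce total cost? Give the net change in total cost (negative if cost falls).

Current service cost with {D3}: 621.
Adding D2: each delivery zone re-picks its cheapest; new service cost 528, saving 93.
Extra fixed cost: 101. Net change = 101 − 93 = 8.
(Totals: 681 → 689.)

No — net change +8 (cost rises by 8).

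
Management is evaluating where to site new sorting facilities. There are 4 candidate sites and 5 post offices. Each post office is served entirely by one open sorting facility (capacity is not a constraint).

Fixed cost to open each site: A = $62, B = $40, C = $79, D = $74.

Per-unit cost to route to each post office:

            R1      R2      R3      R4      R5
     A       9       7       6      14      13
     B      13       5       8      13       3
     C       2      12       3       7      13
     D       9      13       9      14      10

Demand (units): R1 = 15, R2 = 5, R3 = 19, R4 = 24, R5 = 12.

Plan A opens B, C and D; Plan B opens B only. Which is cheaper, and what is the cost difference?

Plan A is cheaper by 251.

Plan A: {B, C, D}: R1→C 2·15=30, R2→B 5·5=25, R3→C 3·19=57, R4→C 7·24=168, R5→B 3·12=36. Service 316; fixed 193; total 509.
Plan B: {B}: R1→B 13·15=195, R2→B 5·5=25, R3→B 8·19=152, R4→B 13·24=312, R5→B 3·12=36. Service 720; fixed 40; total 760.
Difference: |509 − 760| = 251.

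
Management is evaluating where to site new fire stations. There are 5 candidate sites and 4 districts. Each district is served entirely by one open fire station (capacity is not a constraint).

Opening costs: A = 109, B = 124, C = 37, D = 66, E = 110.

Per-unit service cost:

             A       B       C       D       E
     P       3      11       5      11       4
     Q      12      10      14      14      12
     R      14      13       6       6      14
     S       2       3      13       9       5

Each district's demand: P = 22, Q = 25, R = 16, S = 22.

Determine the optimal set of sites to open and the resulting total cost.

Open A and C; minimum total cost 652.

For any fixed open set, each district goes to its cheapest open site; total = fixed + service.
{A, C}: P→A 3·22=66, Q→A 12·25=300, R→C 6·16=96, S→A 2·22=44. Service 506; fixed 146; total 652.
{A, D}: service 506 + fixed 175 = 681
{B, C}: service 522 + fixed 161 = 683
{A, B, C, D, E}: service 456 + fixed 446 = 902
No other subset beats 652.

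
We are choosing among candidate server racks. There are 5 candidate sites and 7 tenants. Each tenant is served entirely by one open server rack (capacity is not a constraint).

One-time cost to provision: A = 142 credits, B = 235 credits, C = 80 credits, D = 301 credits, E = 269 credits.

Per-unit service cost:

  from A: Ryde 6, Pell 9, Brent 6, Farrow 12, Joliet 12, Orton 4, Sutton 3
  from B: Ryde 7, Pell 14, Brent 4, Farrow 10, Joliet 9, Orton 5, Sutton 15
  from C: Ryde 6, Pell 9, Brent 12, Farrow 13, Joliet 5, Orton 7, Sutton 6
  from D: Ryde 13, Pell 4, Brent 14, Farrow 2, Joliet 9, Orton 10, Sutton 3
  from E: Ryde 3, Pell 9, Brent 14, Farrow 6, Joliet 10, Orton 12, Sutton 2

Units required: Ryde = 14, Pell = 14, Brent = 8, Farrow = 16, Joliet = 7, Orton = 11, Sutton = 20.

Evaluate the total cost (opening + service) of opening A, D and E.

Each tenant is assigned to its cheapest site among the open ones.
{A, D, E}: Ryde→E 3·14=42, Pell→D 4·14=56, Brent→A 6·8=48, Farrow→D 2·16=32, Joliet→D 9·7=63, Orton→A 4·11=44, Sutton→E 2·20=40. Service 325; fixed 712; total 1037.

Total cost: 1037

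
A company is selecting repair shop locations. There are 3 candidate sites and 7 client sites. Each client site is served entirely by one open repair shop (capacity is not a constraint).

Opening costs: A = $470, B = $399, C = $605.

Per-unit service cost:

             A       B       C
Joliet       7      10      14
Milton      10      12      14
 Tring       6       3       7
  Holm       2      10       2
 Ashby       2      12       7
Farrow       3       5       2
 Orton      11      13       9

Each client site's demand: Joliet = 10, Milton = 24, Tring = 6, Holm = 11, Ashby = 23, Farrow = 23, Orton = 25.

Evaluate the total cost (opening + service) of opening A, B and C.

Each client site is assigned to its cheapest site among the open ones.
{A, B, C}: Joliet→A 7·10=70, Milton→A 10·24=240, Tring→B 3·6=18, Holm→A 2·11=22, Ashby→A 2·23=46, Farrow→C 2·23=46, Orton→C 9·25=225. Service 667; fixed 1474; total 2141.

Total cost: 2141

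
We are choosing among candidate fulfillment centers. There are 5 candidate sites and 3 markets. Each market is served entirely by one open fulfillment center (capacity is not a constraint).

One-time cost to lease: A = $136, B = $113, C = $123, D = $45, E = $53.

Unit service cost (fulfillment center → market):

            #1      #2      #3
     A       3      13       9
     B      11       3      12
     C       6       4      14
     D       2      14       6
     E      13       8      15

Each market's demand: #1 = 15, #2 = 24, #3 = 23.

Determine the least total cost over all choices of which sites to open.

For any fixed open set, each market goes to its cheapest open site; total = fixed + service.
{B, D}: #1→D 2·15=30, #2→B 3·24=72, #3→D 6·23=138. Service 240; fixed 158; total 398.
{C, D}: #1→D 2·15=30, #2→C 4·24=96, #3→D 6·23=138. Service 264; fixed 168; total 432.
{B, D, E}: service 240 + fixed 211 = 451
{A, B, C, D, E}: service 240 + fixed 470 = 710
No other subset beats 398.

Minimum total cost: 398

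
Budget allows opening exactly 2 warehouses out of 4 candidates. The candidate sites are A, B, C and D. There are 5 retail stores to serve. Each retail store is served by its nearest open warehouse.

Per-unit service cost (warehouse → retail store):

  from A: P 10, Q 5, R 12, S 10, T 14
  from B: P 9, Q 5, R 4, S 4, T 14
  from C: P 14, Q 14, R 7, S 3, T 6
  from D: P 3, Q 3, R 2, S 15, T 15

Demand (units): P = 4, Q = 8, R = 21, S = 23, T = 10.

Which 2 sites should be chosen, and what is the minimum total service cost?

With exactly 2 open, each retail store uses its cheapest among the chosen.
{C, D}: P→D 3·4=12, Q→D 3·8=24, R→D 2·21=42, S→C 3·23=69, T→C 6·10=60. Service cost 207.
{B, C}: service cost 289
{B, D}: service cost 310
Among all 6 size-2 choices, {C, D} is lowest.

Choose C and D; total service cost 207.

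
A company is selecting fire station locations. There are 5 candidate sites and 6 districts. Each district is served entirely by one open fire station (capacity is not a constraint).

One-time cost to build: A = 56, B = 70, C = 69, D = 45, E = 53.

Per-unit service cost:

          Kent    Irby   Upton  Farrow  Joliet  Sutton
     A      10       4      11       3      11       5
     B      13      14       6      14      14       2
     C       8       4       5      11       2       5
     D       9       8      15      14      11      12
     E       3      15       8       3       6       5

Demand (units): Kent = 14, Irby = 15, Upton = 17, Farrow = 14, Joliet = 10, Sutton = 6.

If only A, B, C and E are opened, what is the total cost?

Each district is assigned to its cheapest site among the open ones.
{A, B, C, E}: Kent→E 3·14=42, Irby→A 4·15=60, Upton→C 5·17=85, Farrow→A 3·14=42, Joliet→C 2·10=20, Sutton→B 2·6=12. Service 261; fixed 248; total 509.

Total cost: 509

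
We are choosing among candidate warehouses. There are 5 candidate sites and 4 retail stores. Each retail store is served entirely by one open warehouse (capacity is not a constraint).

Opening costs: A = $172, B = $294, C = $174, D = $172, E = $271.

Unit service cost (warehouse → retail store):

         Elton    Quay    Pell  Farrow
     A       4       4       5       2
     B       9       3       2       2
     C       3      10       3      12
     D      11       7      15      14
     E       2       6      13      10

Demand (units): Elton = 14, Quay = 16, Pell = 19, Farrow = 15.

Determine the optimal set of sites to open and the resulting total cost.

Open A only; minimum total cost 417.

For any fixed open set, each retail store goes to its cheapest open site; total = fixed + service.
{A}: Elton→A 4·14=56, Quay→A 4·16=64, Pell→A 5·19=95, Farrow→A 2·15=30. Service 245; fixed 172; total 417.
{B}: Elton→B 9·14=126, Quay→B 3·16=48, Pell→B 2·19=38, Farrow→B 2·15=30. Service 242; fixed 294; total 536.
{A, C}: Elton→C 3·14=42, Quay→A 4·16=64, Pell→C 3·19=57, Farrow→A 2·15=30. Service 193; fixed 346; total 539.
{A, B, C, D, E}: service 144 + fixed 1083 = 1227
No other subset beats 417.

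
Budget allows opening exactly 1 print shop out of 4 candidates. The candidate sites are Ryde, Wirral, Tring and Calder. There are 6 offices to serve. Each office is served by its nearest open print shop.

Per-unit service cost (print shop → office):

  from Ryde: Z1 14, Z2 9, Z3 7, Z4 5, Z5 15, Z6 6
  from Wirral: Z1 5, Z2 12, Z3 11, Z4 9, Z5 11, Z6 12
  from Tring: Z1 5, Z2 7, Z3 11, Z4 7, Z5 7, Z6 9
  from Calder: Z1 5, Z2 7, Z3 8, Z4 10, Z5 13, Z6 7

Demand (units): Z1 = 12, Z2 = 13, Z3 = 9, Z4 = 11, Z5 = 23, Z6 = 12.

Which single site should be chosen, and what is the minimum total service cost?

Choose Tring only; total service cost 596.

With exactly 1 open, each office uses its cheapest among the chosen.
{Tring}: Z1→Tring 5·12=60, Z2→Tring 7·13=91, Z3→Tring 11·9=99, Z4→Tring 7·11=77, Z5→Tring 7·23=161, Z6→Tring 9·12=108. Service cost 596.
{Calder}: service cost 716
{Wirral}: service cost 811
Among all 4 size-1 choices, {Tring} is lowest.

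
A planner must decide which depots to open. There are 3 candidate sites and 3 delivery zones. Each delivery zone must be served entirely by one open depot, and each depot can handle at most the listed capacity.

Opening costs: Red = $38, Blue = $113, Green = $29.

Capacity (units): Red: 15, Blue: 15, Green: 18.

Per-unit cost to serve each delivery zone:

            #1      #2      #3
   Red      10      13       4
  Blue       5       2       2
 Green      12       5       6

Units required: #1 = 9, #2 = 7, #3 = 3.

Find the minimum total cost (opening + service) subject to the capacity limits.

Open {Red, Green}: #1→Red 10·9=90, #2→Green 5·7=35, #3→Red 4·3=12.
Loads: Red carries 12/15, Green carries 7/18. Service 137; fixed 67; total 204.
Next best feasible plan costs 210.

Minimum total cost: 204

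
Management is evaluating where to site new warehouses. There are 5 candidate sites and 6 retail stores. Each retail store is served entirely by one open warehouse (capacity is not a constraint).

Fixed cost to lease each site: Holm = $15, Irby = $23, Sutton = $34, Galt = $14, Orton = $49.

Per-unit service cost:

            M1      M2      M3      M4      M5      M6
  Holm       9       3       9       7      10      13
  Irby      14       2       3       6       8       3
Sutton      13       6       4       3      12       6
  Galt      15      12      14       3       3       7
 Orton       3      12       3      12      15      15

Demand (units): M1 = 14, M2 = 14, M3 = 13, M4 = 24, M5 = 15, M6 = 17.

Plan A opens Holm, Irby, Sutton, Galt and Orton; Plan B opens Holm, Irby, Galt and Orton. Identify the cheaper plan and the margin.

Plan A: {Holm, Irby, Sutton, Galt, Orton}: M1→Orton 3·14=42, M2→Irby 2·14=28, M3→Irby 3·13=39, M4→Sutton 3·24=72, M5→Galt 3·15=45, M6→Irby 3·17=51. Service 277; fixed 135; total 412.
Plan B: {Holm, Irby, Galt, Orton}: M1→Orton 3·14=42, M2→Irby 2·14=28, M3→Irby 3·13=39, M4→Galt 3·24=72, M5→Galt 3·15=45, M6→Irby 3·17=51. Service 277; fixed 101; total 378.
Difference: |412 − 378| = 34.

Plan B is cheaper by 34.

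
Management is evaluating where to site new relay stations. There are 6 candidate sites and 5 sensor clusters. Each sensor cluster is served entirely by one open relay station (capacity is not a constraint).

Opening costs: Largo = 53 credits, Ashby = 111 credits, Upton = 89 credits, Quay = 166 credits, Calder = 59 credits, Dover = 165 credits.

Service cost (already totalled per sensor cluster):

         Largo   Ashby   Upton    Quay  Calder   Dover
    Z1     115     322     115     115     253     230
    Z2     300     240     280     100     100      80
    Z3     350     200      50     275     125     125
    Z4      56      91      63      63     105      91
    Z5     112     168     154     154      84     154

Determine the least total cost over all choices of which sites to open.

Minimum total cost: 560

For any fixed open set, each sensor cluster goes to its cheapest open site; total = fixed + service.
{Upton, Calder}: Z1→Upton 115, Z2→Calder 100, Z3→Upton 50, Z4→Upton 63, Z5→Calder 84. Service 412; fixed 148; total 560.
{Largo, Calder}: Z1→Largo 115, Z2→Calder 100, Z3→Calder 125, Z4→Largo 56, Z5→Calder 84. Service 480; fixed 112; total 592.
{Largo, Upton, Calder}: Z1→Largo 115, Z2→Calder 100, Z3→Upton 50, Z4→Largo 56, Z5→Calder 84. Service 405; fixed 201; total 606.
{Largo, Ashby, Upton, Quay, Calder, Dover}: Z1→Largo 115, Z2→Dover 80, Z3→Upton 50, Z4→Largo 56, Z5→Calder 84. Service 385; fixed 643; total 1028.
No other subset beats 560.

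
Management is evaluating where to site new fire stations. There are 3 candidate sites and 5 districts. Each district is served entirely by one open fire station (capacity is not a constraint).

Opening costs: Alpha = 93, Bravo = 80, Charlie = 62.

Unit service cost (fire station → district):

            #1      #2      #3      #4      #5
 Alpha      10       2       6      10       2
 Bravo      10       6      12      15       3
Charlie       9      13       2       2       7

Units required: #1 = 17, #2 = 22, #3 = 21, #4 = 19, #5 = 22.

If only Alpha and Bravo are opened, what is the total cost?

Total cost: 747

Each district is assigned to its cheapest site among the open ones.
{Alpha, Bravo}: #1→Alpha 10·17=170, #2→Alpha 2·22=44, #3→Alpha 6·21=126, #4→Alpha 10·19=190, #5→Alpha 2·22=44. Service 574; fixed 173; total 747.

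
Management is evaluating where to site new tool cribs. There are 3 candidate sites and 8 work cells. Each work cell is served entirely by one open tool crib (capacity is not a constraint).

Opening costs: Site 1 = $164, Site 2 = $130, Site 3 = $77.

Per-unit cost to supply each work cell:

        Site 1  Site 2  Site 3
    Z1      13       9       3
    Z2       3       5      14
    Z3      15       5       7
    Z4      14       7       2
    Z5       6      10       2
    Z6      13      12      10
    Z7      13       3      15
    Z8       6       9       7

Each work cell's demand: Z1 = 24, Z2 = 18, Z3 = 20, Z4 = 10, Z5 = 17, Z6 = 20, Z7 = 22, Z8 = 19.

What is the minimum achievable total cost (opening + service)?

For any fixed open set, each work cell goes to its cheapest open site; total = fixed + service.
{Site 2, Site 3}: Z1→Site 3 3·24=72, Z2→Site 2 5·18=90, Z3→Site 2 5·20=100, Z4→Site 3 2·10=20, Z5→Site 3 2·17=34, Z6→Site 3 10·20=200, Z7→Site 2 3·22=66, Z8→Site 3 7·19=133. Service 715; fixed 207; total 922.
{Site 1, Site 2, Site 3}: service 660 + fixed 371 = 1031
{Site 1, Site 3}: service 920 + fixed 241 = 1161
{Site 3}: service 1181 + fixed 77 = 1258
No other subset beats 922.

Minimum total cost: 922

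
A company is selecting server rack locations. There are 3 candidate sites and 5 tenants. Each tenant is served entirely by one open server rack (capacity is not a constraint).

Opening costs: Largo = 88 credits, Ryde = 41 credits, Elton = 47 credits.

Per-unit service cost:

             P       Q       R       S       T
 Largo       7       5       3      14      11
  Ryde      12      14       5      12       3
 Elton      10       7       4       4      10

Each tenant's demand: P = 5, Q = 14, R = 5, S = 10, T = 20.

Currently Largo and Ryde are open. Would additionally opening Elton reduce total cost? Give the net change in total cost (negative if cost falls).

Yes — net change −33 (cost falls by 33).

Current service cost with {Largo, Ryde}: 300.
Adding Elton: each tenant re-picks its cheapest; new service cost 220, saving 80.
Extra fixed cost: 47. Net change = 47 − 80 = -33.
(Totals: 429 → 396.)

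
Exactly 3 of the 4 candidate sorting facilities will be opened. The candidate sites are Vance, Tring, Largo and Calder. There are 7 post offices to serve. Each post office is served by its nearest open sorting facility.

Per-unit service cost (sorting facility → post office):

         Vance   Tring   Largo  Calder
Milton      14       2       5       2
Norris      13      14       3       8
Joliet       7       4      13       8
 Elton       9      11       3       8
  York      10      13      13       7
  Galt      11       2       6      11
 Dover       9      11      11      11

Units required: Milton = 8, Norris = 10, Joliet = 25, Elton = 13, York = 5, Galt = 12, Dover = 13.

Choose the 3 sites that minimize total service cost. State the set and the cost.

Choose Vance, Tring and Largo; total service cost 376.

With exactly 3 open, each post office uses its cheapest among the chosen.
{Vance, Tring, Largo}: Milton→Tring 2·8=16, Norris→Largo 3·10=30, Joliet→Tring 4·25=100, Elton→Largo 3·13=39, York→Vance 10·5=50, Galt→Tring 2·12=24, Dover→Vance 9·13=117. Service cost 376.
{Tring, Largo, Calder}: service cost 387
{Vance, Tring, Calder}: service cost 476
Among all 4 size-3 choices, {Vance, Tring, Largo} is lowest.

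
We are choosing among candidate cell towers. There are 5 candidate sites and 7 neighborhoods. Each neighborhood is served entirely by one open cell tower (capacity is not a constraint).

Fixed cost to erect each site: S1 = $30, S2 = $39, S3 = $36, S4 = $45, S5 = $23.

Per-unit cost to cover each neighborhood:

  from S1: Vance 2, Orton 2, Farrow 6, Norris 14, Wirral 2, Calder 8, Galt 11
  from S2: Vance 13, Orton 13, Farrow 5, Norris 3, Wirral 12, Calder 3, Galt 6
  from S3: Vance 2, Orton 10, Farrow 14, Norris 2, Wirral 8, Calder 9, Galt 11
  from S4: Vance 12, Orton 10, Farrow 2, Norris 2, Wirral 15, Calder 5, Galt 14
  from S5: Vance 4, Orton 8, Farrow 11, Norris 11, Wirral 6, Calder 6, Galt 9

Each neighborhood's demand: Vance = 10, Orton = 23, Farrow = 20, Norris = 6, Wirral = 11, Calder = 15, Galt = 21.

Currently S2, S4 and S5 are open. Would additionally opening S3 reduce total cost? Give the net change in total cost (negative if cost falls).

No — net change +16 (cost rises by 16).

Current service cost with {S2, S4, S5}: 513.
Adding S3: each neighborhood re-picks its cheapest; new service cost 493, saving 20.
Extra fixed cost: 36. Net change = 36 − 20 = 16.
(Totals: 620 → 636.)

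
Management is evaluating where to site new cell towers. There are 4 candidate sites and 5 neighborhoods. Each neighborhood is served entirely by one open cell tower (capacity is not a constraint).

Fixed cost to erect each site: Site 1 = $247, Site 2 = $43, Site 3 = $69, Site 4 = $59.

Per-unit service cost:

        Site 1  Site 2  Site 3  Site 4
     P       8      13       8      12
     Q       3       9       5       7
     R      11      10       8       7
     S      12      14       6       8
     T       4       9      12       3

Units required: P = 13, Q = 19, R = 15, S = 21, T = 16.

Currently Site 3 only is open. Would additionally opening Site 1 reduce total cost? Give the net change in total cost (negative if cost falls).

Current service cost with {Site 3}: 637.
Adding Site 1: each neighborhood re-picks its cheapest; new service cost 471, saving 166.
Extra fixed cost: 247. Net change = 247 − 166 = 81.
(Totals: 706 → 787.)

No — net change +81 (cost rises by 81).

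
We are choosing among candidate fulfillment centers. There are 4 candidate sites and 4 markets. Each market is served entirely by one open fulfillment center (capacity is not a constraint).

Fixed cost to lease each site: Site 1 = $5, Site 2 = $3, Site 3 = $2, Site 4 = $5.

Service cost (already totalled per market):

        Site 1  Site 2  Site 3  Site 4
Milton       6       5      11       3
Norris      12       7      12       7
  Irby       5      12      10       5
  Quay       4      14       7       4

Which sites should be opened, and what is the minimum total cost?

For any fixed open set, each market goes to its cheapest open site; total = fixed + service.
{Site 4}: Milton→Site 4 3, Norris→Site 4 7, Irby→Site 4 5, Quay→Site 4 4. Service 19; fixed 5; total 24.
{Site 3, Site 4}: service 19 + fixed 7 = 26
{Site 2, Site 4}: service 19 + fixed 8 = 27
{Site 1, Site 2, Site 3, Site 4}: service 19 + fixed 15 = 34
No other subset beats 24.

Open Site 4 only; minimum total cost 24.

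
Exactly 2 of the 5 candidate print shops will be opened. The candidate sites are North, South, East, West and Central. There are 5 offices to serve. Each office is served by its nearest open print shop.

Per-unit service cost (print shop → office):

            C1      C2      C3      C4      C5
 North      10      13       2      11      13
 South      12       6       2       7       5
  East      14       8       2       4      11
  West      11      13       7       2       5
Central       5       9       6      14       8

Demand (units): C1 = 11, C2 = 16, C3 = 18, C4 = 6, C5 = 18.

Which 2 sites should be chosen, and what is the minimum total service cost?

With exactly 2 open, each office uses its cheapest among the chosen.
{South, Central}: C1→Central 5·11=55, C2→South 6·16=96, C3→South 2·18=36, C4→South 7·6=42, C5→South 5·18=90. Service cost 319.
{South, West}: service cost 355
{North, South}: service cost 374
Among all 10 size-2 choices, {South, Central} is lowest.

Choose South and Central; total service cost 319.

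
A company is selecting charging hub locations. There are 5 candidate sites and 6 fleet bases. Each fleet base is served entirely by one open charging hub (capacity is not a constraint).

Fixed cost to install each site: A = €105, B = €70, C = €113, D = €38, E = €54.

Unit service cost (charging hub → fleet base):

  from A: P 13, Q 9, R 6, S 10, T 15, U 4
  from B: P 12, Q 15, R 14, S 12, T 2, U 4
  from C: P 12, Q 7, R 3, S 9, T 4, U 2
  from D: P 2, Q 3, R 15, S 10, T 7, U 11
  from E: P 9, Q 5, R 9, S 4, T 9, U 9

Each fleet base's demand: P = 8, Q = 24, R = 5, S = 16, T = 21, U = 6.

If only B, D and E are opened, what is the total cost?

Total cost: 425

Each fleet base is assigned to its cheapest site among the open ones.
{B, D, E}: P→D 2·8=16, Q→D 3·24=72, R→E 9·5=45, S→E 4·16=64, T→B 2·21=42, U→B 4·6=24. Service 263; fixed 162; total 425.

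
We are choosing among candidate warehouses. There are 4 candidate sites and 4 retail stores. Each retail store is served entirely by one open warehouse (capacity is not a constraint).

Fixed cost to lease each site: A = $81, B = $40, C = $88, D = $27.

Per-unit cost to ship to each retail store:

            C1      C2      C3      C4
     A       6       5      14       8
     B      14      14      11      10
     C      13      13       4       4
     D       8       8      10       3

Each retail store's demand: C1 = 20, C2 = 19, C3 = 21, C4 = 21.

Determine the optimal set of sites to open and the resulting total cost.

For any fixed open set, each retail store goes to its cheapest open site; total = fixed + service.
{A, C}: C1→A 6·20=120, C2→A 5·19=95, C3→C 4·21=84, C4→C 4·21=84. Service 383; fixed 169; total 552.
{A, C, D}: service 362 + fixed 196 = 558
{C, D}: service 459 + fixed 115 = 574
{A, B, C, D}: service 362 + fixed 236 = 598
(All 15 nonempty subsets were checked; A and C is lowest.)

Open A and C; minimum total cost 552.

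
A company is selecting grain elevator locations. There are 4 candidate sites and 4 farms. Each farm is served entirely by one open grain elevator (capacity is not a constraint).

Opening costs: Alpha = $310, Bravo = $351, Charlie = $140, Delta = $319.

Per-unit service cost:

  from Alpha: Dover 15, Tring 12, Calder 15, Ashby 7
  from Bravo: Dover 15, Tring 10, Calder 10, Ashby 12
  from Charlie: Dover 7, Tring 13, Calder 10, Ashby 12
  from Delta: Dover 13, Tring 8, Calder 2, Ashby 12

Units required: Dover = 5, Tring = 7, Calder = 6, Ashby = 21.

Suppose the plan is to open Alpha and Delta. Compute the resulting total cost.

Total cost: 909

Each farm is assigned to its cheapest site among the open ones.
{Alpha, Delta}: Dover→Delta 13·5=65, Tring→Delta 8·7=56, Calder→Delta 2·6=12, Ashby→Alpha 7·21=147. Service 280; fixed 629; total 909.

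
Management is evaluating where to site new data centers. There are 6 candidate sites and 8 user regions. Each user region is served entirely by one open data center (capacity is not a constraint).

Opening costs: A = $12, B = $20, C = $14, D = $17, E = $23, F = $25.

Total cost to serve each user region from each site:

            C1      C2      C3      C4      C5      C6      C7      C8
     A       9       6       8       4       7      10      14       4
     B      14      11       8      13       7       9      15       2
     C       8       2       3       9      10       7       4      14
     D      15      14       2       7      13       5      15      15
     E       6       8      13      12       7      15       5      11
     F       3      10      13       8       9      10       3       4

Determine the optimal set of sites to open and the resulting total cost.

For any fixed open set, each user region goes to its cheapest open site; total = fixed + service.
{A, C}: C1→C 8, C2→C 2, C3→C 3, C4→A 4, C5→A 7, C6→C 7, C7→C 4, C8→A 4. Service 39; fixed 26; total 65.
{C}: service 57 + fixed 14 = 71
{A}: C1→A 9, C2→A 6, C3→A 8, C4→A 4, C5→A 7, C6→A 10, C7→A 14, C8→A 4. Service 62; fixed 12; total 74.
{A, B, C, D, E, F}: C1→F 3, C2→C 2, C3→D 2, C4→A 4, C5→A 7, C6→D 5, C7→F 3, C8→B 2. Service 28; fixed 111; total 139.
No other subset beats 65.

Open A and C; minimum total cost 65.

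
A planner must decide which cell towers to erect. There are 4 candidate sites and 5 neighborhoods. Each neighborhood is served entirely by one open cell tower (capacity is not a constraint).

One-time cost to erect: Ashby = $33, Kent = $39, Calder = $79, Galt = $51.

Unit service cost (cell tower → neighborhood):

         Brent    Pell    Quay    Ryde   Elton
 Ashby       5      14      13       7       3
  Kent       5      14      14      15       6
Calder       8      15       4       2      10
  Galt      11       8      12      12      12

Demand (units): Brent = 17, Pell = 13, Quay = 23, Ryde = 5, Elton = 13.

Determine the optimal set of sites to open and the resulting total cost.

For any fixed open set, each neighborhood goes to its cheapest open site; total = fixed + service.
{Ashby, Calder, Galt}: Brent→Ashby 5·17=85, Pell→Galt 8·13=104, Quay→Calder 4·23=92, Ryde→Calder 2·5=10, Elton→Ashby 3·13=39. Service 330; fixed 163; total 493.
{Ashby, Calder}: service 408 + fixed 112 = 520
{Ashby, Kent, Calder, Galt}: service 330 + fixed 202 = 532
{Ashby}: service 640 + fixed 33 = 673
No other subset beats 493.

Open Ashby, Calder and Galt; minimum total cost 493.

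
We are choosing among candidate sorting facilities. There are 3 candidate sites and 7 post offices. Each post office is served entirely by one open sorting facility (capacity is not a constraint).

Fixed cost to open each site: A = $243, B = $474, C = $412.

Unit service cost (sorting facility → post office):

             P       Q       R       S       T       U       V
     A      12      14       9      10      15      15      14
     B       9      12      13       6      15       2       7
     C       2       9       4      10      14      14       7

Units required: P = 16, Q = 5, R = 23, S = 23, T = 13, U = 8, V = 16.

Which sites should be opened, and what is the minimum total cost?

Open C only; minimum total cost 1217.

For any fixed open set, each post office goes to its cheapest open site; total = fixed + service.
{C}: P→C 2·16=32, Q→C 9·5=45, R→C 4·23=92, S→C 10·23=230, T→C 14·13=182, U→C 14·8=112, V→C 7·16=112. Service 805; fixed 412; total 1217.
{B}: service 964 + fixed 474 = 1438
{A, C}: P→C 2·16=32, Q→C 9·5=45, R→C 4·23=92, S→A 10·23=230, T→C 14·13=182, U→C 14·8=112, V→C 7·16=112. Service 805; fixed 655; total 1460.
{A, B, C}: P→C 2·16=32, Q→C 9·5=45, R→C 4·23=92, S→B 6·23=138, T→C 14·13=182, U→B 2·8=16, V→B 7·16=112. Service 617; fixed 1129; total 1746.
No other subset beats 1217.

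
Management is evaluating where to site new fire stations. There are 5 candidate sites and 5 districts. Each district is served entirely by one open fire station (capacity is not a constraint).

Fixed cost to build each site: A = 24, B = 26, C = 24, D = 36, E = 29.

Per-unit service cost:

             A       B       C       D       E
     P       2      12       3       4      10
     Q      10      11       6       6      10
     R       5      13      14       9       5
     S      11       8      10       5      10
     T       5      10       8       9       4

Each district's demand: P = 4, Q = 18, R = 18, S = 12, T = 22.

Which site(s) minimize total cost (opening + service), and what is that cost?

Open D and E; minimum total cost 427.

For any fixed open set, each district goes to its cheapest open site; total = fixed + service.
{D, E}: P→D 4·4=16, Q→D 6·18=108, R→E 5·18=90, S→D 5·12=60, T→E 4·22=88. Service 362; fixed 65; total 427.
{A, D}: service 376 + fixed 60 = 436
{A, D, E}: service 354 + fixed 89 = 443
{A, B, C, D, E}: service 354 + fixed 139 = 493
No other subset beats 427.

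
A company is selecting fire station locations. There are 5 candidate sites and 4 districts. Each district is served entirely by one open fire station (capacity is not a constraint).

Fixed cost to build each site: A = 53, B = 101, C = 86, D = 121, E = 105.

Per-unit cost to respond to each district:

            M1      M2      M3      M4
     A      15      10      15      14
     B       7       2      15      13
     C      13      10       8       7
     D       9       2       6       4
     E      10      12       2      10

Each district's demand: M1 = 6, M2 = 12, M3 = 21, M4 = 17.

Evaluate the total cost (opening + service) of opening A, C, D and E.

Each district is assigned to its cheapest site among the open ones.
{A, C, D, E}: M1→D 9·6=54, M2→D 2·12=24, M3→E 2·21=42, M4→D 4·17=68. Service 188; fixed 365; total 553.

Total cost: 553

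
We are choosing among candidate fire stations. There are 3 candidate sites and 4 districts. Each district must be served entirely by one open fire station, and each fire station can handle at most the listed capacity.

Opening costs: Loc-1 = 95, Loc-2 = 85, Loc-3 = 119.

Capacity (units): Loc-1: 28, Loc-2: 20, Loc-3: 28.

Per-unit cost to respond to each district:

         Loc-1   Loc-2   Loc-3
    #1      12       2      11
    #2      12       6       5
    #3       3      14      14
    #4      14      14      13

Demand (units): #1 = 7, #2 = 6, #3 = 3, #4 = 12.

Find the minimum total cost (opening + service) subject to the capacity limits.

Minimum total cost: 407

Open {Loc-1, Loc-2}: #1→Loc-2 2·7=14, #2→Loc-2 6·6=36, #3→Loc-1 3·3=9, #4→Loc-1 14·12=168.
Loads: Loc-1 carries 15/28, Loc-2 carries 13/20. Service 227; fixed 180; total 407.
Next best feasible plan costs 424.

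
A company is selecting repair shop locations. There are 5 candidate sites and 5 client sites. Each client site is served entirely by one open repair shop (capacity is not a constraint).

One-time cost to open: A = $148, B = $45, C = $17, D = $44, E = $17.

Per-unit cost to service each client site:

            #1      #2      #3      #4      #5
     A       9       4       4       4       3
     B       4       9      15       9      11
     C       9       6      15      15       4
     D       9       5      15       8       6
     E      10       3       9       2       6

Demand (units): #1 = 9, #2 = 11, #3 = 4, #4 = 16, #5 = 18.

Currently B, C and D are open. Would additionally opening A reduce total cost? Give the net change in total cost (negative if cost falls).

No — net change +11 (cost rises by 11).

Current service cost with {B, C, D}: 351.
Adding A: each client site re-picks its cheapest; new service cost 214, saving 137.
Extra fixed cost: 148. Net change = 148 − 137 = 11.
(Totals: 457 → 468.)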